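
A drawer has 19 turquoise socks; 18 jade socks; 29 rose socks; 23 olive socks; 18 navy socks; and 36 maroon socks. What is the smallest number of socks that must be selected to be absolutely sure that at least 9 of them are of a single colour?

49

Put each drawn sock into a box by colour. The largest draw with every box below 9 takes min(count, 8) from each colour.
Σ min(cᵢ, 8) = 8 + 8 + 8 + 8 + 8 + 8 = 48.
Draw number 48 + 1 = 49 must push one box to 9.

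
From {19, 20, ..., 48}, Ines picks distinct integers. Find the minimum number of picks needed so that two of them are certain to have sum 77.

Group the elements by complementary pair {x, 77−x}: {29,48}, {30,47}, {31,46}, …, giving 10 two-element pairs and 10 integers whose partner 77−x falls outside [19,48].
By pigeonhole, treating each of those 20 groups as a pigeonhole, one can pick one integer per group — 20 integers — with no two summing to 77.
The 21st integer lands in an occupied pair, forcing a sum of 77.

21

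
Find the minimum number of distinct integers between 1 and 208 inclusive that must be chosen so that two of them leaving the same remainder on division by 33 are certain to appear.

The 33 residue classes mod 33 are the pigeonholes.
With 33 integers one could put 1 in each residue class and have no class reach 2.
The 34th integer pushes some class to 2, so 33·1 + 1 = 34.

34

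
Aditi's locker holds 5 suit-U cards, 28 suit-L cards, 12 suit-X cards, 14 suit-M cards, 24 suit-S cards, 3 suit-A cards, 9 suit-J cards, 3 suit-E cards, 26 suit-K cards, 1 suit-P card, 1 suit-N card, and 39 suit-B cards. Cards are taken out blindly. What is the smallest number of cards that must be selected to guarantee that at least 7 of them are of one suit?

56

By the pigeonhole principle, put each drawn card into a box by suit. The largest draw with every box below 7 takes min(count, 6) from each suit; suits with fewer than 6 contribute all they have.
Σ min(cᵢ, 6) = 5 + 6 + 6 + 6 + 6 + 3 + 6 + 3 + 6 + 1 + 1 + 6 = 55.
Draw number 55 + 1 = 56 must push one box to 7.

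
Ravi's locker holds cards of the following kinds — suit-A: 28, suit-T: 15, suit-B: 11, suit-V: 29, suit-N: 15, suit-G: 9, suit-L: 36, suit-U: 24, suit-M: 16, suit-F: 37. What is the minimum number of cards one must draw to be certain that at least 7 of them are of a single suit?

Pigeonhole: the 10 suits are the holes; the cards drawn are the pigeons.
To avoid 7 of any one suit, the worst case takes at most 6 of each suit.
That gives 6 + 6 + 6 + 6 + 6 + 6 + 6 + 6 + 6 + 6 = 60 cards with no suit reaching 7.
The next card forces some suit to 7, so 60 + 1 = 61.

61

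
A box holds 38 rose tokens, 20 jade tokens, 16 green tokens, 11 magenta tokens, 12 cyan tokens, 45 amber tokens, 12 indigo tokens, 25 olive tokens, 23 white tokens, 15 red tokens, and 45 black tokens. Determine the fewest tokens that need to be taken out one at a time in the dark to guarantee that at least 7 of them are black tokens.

In the worst case for collecting black tokens, every non-black token comes out first.
There are 38 + 20 + 16 + 11 + 12 + 45 + 12 + 25 + 23 + 15 = 217 non-black tokens altogether.
After those, each further token must be black, so 217 + 7 = 224 draws guarantee 7 black tokens.

224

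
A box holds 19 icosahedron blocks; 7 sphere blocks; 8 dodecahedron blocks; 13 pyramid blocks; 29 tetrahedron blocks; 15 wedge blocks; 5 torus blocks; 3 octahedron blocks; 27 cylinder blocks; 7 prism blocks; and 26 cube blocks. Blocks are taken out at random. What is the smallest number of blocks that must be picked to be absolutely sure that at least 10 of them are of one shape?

Put each drawn block into a box by shape. The largest draw with every box below 10 takes min(count, 9) from each shape; shapes with fewer than 9 contribute all they have.
Σ min(cᵢ, 9) = 9 + 7 + 8 + 9 + 9 + 9 + 5 + 3 + 9 + 7 + 9 = 84.
Draw number 84 + 1 = 85 must push one box to 10.

85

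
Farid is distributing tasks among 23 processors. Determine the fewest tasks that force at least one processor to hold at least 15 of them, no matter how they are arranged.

With 322 tasks one could put exactly 14 in each of the 23 processors, and no processor would reach 15.
By the pigeonhole principle, one more task must land in a processor that already has 14, giving it 15.
So 23 × 14 + 1 = 323 tasks are required.

323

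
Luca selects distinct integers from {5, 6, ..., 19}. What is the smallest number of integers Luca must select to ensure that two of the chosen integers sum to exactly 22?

10

A set avoiding the sum 22 can contain at most one of each pair {x, 22−x}, plus the 3 elements whose complement lies outside the range or equal to its own complement.
The integers 11, …, 19 (9 of them) are such a set: any two sum to at least 11+12 = 23 > 22.
By the pigeonhole principle, any 10th integer completes one of the 6 pairs, so 10 choices force a sum of 22.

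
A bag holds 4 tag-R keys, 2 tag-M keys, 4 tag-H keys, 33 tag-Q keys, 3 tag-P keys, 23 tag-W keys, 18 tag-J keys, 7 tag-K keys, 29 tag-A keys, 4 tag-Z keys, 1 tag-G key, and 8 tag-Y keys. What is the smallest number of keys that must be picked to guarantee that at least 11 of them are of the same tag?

By pigeonhole, the 12 tags are the holes; the keys drawn are the pigeons.
To avoid 11 of any one tag, the worst case takes at most 10 of each tag, or every key of a tag that has fewer than 10.
That gives 4 + 2 + 4 + 10 + 3 + 10 + 10 + 7 + 10 + 4 + 1 + 8 = 73 keys with no tag reaching 11.
The next key forces some tag to 11, so 73 + 1 = 74.

74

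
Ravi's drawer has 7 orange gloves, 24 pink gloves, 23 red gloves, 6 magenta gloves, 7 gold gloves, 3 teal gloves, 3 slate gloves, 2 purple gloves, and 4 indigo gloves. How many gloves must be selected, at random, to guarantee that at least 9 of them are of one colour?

An adversary could hand out at most 8 gloves per colour (7 colours run out sooner): 7 + 8 + 8 + 6 + 7 + 3 + 3 + 2 + 4 = 48 gloves and still no colour has 9.
One more glove lands in a colour already at 8, so 49 draws are enough and 48 are not.

49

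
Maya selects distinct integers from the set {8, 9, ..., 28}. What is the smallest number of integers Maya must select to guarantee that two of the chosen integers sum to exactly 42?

Group the elements by complementary pair {x, 42−x}: {14,28}, {15,27}, {16,26}, …, giving 7 two-element pairs, the single value 21 (it cannot pair with itself since the integers are distinct), and 6 integers whose partner 42−x falls outside [8,28].
Treating each of those 14 groups as a pigeonhole, one can pick one integer per group — 14 integers — with no two summing to 42.
The 15th integer lands in an occupied pair, forcing a sum of 42.

15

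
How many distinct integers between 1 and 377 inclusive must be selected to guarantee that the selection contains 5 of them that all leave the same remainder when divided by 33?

133

The 33 residue classes mod 33 are the pigeonholes.
With 132 integers one could put 4 in each residue class and have no class reach 5.
The 133rd integer pushes some class to 5, so 33·4 + 1 = 133.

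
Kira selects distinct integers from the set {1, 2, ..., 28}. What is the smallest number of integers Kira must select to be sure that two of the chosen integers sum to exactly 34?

18

A set avoiding the sum 34 can contain at most one of each pair {x, 34−x}, plus the 6 elements whose complement lies outside the range or equal to its own complement.
The integers 1, …, 17 (17 of them) are such a set: any two sum to at least 1+2 = 3 and at most 16+17 = 33 < 34.
Any 18th integer completes one of the 11 pairs, so 18 choices force a sum of 34.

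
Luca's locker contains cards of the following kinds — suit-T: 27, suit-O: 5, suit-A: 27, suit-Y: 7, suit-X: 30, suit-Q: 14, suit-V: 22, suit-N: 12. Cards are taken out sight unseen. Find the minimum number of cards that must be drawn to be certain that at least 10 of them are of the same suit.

An adversary could hand out at most 9 cards per suit (suit-O, suit-Y run out sooner): 9 + 5 + 9 + 7 + 9 + 9 + 9 + 9 = 66 cards and still no suit has 10.
One more card lands in a suit already at 9, so 67 draws are enough and 66 are not.

67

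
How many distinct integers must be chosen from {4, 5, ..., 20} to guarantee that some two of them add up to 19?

A set avoiding the sum 19 can contain at most one of each pair {x, 19−x}, plus the 5 elements whose complement lies outside the range.
The integers 10, …, 20 (11 of them) are such a set: any two sum to at least 10+11 = 21 > 19.
Any 12th integer completes one of the 6 pairs, so 12 choices force a sum of 19.

12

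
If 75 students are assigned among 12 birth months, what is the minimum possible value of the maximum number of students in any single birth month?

7

By the pigeonhole principle, the 12 birth months are the holes and the 75 students are the pigeons.
If every birth month held at most 6 students, the total would be at most 12 × 6 = 72, which is less than 75.
So some birth month holds at least ⌈75/12⌉ = 7 students.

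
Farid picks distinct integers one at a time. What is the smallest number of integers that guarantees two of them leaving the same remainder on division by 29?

30

By the pigeonhole principle, the 29 residue classes mod 29 are the pigeonholes.
With 29 integers one could put 1 in each residue class and have no class reach 2.
The 30th integer pushes some class to 2, so 29·1 + 1 = 30.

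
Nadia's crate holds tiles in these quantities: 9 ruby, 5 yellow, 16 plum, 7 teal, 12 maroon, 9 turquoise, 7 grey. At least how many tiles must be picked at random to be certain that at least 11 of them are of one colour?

58

The 7 colours are the holes; the tiles drawn are the pigeons.
To avoid 11 of any one colour, the worst case takes at most 10 of each colour, or every tile of a colour that has fewer than 10.
That gives 9 + 5 + 10 + 7 + 10 + 9 + 7 = 57 tiles with no colour reaching 11.
The next tile forces some colour to 11, so 57 + 1 = 58.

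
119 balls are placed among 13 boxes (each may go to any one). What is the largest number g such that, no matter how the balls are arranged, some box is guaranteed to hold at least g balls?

10

Pigeonhole: the 13 boxes are the holes and the 119 balls are the pigeons.
If every box held at most 9 balls, the total would be at most 13 × 9 = 117, which is less than 119.
So some box holds at least ⌈119/13⌉ = 10 balls.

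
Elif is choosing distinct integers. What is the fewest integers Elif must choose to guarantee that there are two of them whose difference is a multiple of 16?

Integers whose pairwise differences are multiples of 16 are exactly those sharing a remainder mod 16. The 16 residue classes mod 16 are the pigeonholes.
With 16 integers one could put 1 in each residue class and have no class reach 2.
The 17th integer pushes some class to 2, so 16·1 + 1 = 17.

17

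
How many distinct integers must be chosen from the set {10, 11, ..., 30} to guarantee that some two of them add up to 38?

13

Group the elements by complementary pair {x, 38−x}: {10,28}, {11,27}, {12,26}, …, giving 9 two-element pairs, the single value 19 (it cannot pair with itself since the integers are distinct), and 2 integers whose partner 38−x falls outside [10,30].
Treating each of those 12 groups as a pigeonhole, one can pick one integer per group — 12 integers — with no two summing to 38.
The 13th integer lands in an occupied pair, forcing a sum of 38.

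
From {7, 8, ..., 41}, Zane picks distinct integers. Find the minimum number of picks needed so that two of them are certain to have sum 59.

24

Group the elements by complementary pair {x, 59−x}: {18,41}, {19,40}, {20,39}, …, giving 12 two-element pairs and 11 integers whose partner 59−x falls outside [7,41].
By pigeonhole, treating each of those 23 groups as a pigeonhole, one can pick one integer per group — 23 integers — with no two summing to 59.
The 24th integer lands in an occupied pair, forcing a sum of 59.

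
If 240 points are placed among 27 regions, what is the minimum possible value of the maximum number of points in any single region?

9

The 27 regions are the holes and the 240 points are the pigeons.
If every region held at most 8 points, the total would be at most 27 × 8 = 216, which is less than 240.
So some region holds at least ⌈240/27⌉ = 9 points.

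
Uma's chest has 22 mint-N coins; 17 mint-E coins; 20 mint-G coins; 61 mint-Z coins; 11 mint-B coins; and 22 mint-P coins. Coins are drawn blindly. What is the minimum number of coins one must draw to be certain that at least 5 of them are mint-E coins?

141

In the worst case for collecting mint-E coins, every non-mint-E coin comes out first.
There are 22 + 20 + 61 + 11 + 22 = 136 non-mint-E coins altogether.
After those, each further coin must be mint-E, so 136 + 5 = 141 draws guarantee 5 mint-E coins.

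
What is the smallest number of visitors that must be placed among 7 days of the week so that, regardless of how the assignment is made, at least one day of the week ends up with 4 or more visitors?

22

With 21 visitors one could put exactly 3 in each of the 7 days of the week, and no day of the week would reach 4.
By the pigeonhole principle, one more visitor must land in a day of the week that already has 3, giving it 4.
So 7 × 3 + 1 = 22 visitors are required.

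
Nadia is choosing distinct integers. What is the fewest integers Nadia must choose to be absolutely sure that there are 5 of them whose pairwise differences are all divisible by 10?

Integers whose pairwise differences are multiples of 10 are exactly those sharing a remainder mod 10. Pigeonhole: the 10 residue classes mod 10 are the pigeonholes.
With 40 integers one could put 4 in each residue class and have no class reach 5.
The 41st integer pushes some class to 5, so 10·4 + 1 = 41.

41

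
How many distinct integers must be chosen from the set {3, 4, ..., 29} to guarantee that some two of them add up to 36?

Two chosen integers sum to 36 exactly when both halves of some pair {x, 36−x} with 7 ≤ x ≤ 36−x ≤ 29 are chosen — 11 such pairs.
The remaining 5 elements (those with no distinct partner in range) can never complete a 36-sum, so the worst case takes all of them and one from each pair: 5 + 11 = 16.
The 17th integer has to be the second member of some pair, so 16 + 1 = 17.

17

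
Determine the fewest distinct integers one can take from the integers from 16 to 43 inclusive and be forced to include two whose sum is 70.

Group the elements by complementary pair {x, 70−x}: {27,43}, {28,42}, {29,41}, …, giving 8 two-element pairs, the single value 35 (it cannot pair with itself since the integers are distinct), and 11 integers whose partner 70−x falls outside [16,43].
By pigeonhole, treating each of those 20 groups as a pigeonhole, one can pick one integer per group — 20 integers — with no two summing to 70.
The 21st integer lands in an occupied pair, forcing a sum of 70.

21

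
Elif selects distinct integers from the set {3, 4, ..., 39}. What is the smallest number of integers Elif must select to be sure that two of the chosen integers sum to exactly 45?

A set avoiding the sum 45 can contain at most one of each pair {x, 45−x}, plus the 3 elements whose complement lies outside the range.
The integers 3, …, 22 (20 of them) are such a set: any two sum to at least 3+4 = 7 and at most 21+22 = 43 < 45.
Any 21st integer completes one of the 17 pairs, so 21 choices force a sum of 45.

21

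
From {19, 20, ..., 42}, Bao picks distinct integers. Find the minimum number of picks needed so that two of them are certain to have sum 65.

15

Two chosen integers sum to 65 exactly when both halves of some pair {x, 65−x} with 23 ≤ x ≤ 65−x ≤ 42 are chosen — 10 such pairs.
The remaining 4 elements (those with no distinct partner in range) can never complete a 65-sum, so the worst case takes all of them and one from each pair: 4 + 10 = 14.
The 15th integer has to be the second member of some pair, so 14 + 1 = 15.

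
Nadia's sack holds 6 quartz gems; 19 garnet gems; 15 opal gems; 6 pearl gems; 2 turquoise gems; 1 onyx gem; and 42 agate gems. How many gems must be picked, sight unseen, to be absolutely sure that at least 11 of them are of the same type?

Put each drawn gem into a box by type. The largest draw with every box below 11 takes min(count, 10) from each type; types with fewer than 10 contribute all they have.
Σ min(cᵢ, 10) = 6 + 10 + 10 + 6 + 2 + 1 + 10 = 45.
Draw number 45 + 1 = 46 must push one box to 11.

46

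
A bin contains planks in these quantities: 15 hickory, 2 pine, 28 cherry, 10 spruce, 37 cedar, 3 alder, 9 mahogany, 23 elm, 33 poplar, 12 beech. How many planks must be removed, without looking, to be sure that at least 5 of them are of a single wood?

38

By the pigeonhole principle, the 10 woods are the holes; the planks drawn are the pigeons.
To avoid 5 of any one wood, the worst case takes at most 4 of each wood, or every plank of a wood that has fewer than 4.
That gives 4 + 2 + 4 + 4 + 4 + 3 + 4 + 4 + 4 + 4 = 37 planks with no wood reaching 5.
The next plank forces some wood to 5, so 37 + 1 = 38.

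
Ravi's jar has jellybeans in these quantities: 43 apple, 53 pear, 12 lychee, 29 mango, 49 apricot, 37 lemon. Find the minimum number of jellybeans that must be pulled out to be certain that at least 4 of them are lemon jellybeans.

190

In the worst case for collecting lemon jellybeans, every non-lemon jellybean comes out first.
There are 43 + 53 + 12 + 29 + 49 = 186 non-lemon jellybeans altogether.
After those, each further jellybean must be lemon, so 186 + 4 = 190 draws guarantee 4 lemon jellybeans.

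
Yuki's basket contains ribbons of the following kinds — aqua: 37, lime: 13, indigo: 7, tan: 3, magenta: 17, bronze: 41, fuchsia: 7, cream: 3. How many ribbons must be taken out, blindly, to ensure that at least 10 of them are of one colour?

57

By the pigeonhole principle, put each drawn ribbon into a box by colour. The largest draw with every box below 10 takes min(count, 9) from each colour; colours with fewer than 9 contribute all they have.
Σ min(cᵢ, 9) = 9 + 9 + 7 + 3 + 9 + 9 + 7 + 3 = 56.
Draw number 56 + 1 = 57 must push one box to 10.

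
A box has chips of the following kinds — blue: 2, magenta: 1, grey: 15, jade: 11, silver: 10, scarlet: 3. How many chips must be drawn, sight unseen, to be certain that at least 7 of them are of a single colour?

An adversary could hand out at most 6 chips per colour (blue, magenta, scarlet run out sooner): 2 + 1 + 6 + 6 + 6 + 3 = 24 chips and still no colour has 7.
One more chip lands in a colour already at 6, so 25 draws are enough and 24 are not.

25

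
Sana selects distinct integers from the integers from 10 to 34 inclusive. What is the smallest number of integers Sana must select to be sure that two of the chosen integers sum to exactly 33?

19

Two chosen integers sum to 33 exactly when both halves of some pair {x, 33−x} with 10 ≤ x ≤ 33−x ≤ 23 are chosen — 7 such pairs.
The remaining 11 elements (those with no distinct partner in range) can never complete a 33-sum, so the worst case takes all of them and one from each pair: 11 + 7 = 18.
The 19th integer has to be the second member of some pair, so 18 + 1 = 19.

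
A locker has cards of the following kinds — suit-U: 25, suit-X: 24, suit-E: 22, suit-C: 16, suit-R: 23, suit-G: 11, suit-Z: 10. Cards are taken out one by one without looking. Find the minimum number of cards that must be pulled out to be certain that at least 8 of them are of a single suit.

Pigeonhole: put each drawn card into a box by suit. The largest draw with every box below 8 takes min(count, 7) from each suit.
Σ min(cᵢ, 7) = 7 + 7 + 7 + 7 + 7 + 7 + 7 = 49.
Draw number 49 + 1 = 50 must push one box to 8.

50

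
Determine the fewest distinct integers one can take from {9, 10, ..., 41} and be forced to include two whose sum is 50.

A set avoiding the sum 50 can contain at most one of each pair {x, 50−x}, plus the 1 element equal to its own complement.
The integers 25, …, 41 (17 of them) are such a set: any two sum to at least 25+26 = 51 > 50.
Any 18th integer completes one of the 16 pairs, so 18 choices force a sum of 50.

18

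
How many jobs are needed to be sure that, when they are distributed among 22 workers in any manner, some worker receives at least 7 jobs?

With 132 jobs one could put exactly 6 in each of the 22 workers, and no worker would reach 7.
One more job must land in a worker that already has 6, giving it 7.
So 22 × 6 + 1 = 133 jobs are required.

133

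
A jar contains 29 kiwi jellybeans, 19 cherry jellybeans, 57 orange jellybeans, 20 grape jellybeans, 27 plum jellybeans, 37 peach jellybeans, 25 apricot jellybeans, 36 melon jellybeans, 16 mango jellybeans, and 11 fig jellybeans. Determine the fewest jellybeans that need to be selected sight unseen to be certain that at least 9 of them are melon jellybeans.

250

In the worst case for collecting melon jellybeans, every non-melon jellybean comes out first.
There are 29 + 19 + 57 + 20 + 27 + 37 + 25 + 16 + 11 = 241 non-melon jellybeans altogether.
After those, each further jellybean must be melon, so 241 + 9 = 250 draws guarantee 9 melon jellybeans.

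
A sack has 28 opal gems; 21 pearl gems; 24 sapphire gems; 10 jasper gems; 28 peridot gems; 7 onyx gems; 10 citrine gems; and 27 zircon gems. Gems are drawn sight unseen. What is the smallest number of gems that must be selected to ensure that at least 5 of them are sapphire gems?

136

In the worst case for collecting sapphire gems, every non-sapphire gem comes out first.
There are 28 + 21 + 10 + 28 + 7 + 10 + 27 = 131 non-sapphire gems altogether.
After those, each further gem must be sapphire, so 131 + 5 = 136 draws guarantee 5 sapphire gems.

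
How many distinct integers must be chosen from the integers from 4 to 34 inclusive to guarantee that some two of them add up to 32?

A set avoiding the sum 32 can contain at most one of each pair {x, 32−x}, plus the 7 elements whose complement lies outside the range or equal to its own complement.
The integers 16, …, 34 (19 of them) are such a set: any two sum to at least 16+17 = 33 > 32.
Any 20th integer completes one of the 12 pairs, so 20 choices force a sum of 32.

20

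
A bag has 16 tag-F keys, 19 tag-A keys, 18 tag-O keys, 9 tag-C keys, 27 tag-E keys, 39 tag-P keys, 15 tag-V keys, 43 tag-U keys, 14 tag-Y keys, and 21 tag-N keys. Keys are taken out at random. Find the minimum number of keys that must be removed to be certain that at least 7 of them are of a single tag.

An adversary could hand out at most 6 keys per tag: 6 + 6 + 6 + 6 + 6 + 6 + 6 + 6 + 6 + 6 = 60 keys and still no tag has 7.
One more key lands in a tag already at 6, so 61 draws are enough and 60 are not.

61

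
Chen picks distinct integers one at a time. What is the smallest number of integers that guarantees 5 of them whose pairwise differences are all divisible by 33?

133

Integers whose pairwise differences are multiples of 33 are exactly those sharing a remainder mod 33. The 33 residue classes mod 33 are the pigeonholes.
With 132 integers one could put 4 in each residue class and have no class reach 5.
The 133rd integer pushes some class to 5, so 33·4 + 1 = 133.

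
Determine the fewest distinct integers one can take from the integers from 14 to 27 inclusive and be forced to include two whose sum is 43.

A set avoiding the sum 43 can contain at most one of each pair {x, 43−x}, plus the 2 elements whose complement lies outside the range.
The integers 14, …, 21 (8 of them) are such a set: any two sum to at least 14+15 = 29 and at most 20+21 = 41 < 43.
By pigeonhole, any 9th integer completes one of the 6 pairs, so 9 choices force a sum of 43.

9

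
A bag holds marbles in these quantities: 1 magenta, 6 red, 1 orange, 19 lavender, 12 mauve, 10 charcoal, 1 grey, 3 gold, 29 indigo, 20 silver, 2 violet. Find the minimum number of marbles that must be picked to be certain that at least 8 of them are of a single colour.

50

Put each drawn marble into a box by colour. The largest draw with every box below 8 takes min(count, 7) from each colour; colours with fewer than 7 contribute all they have.
Σ min(cᵢ, 7) = 1 + 6 + 1 + 7 + 7 + 7 + 1 + 3 + 7 + 7 + 2 = 49.
Draw number 49 + 1 = 50 must push one box to 8.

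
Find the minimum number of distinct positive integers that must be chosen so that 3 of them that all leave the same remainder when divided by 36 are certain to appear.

By the pigeonhole principle, the 36 residue classes mod 36 are the pigeonholes.
With 72 integers one could put 2 in each residue class and have no class reach 3.
The 73rd integer pushes some class to 3, so 36·2 + 1 = 73.

73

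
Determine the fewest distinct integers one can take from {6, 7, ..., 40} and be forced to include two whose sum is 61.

Group the elements by complementary pair {x, 61−x}: {21,40}, {22,39}, {23,38}, …, giving 10 two-element pairs and 15 integers whose partner 61−x falls outside [6,40].
Treating each of those 25 groups as a pigeonhole, one can pick one integer per group — 25 integers — with no two summing to 61.
The 26th integer lands in an occupied pair, forcing a sum of 61.

26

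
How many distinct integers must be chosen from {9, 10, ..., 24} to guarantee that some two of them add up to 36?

Group the elements by complementary pair {x, 36−x}: {12,24}, {13,23}, {14,22}, …, giving 6 two-element pairs, the single value 18 (it cannot pair with itself since the integers are distinct), and 3 integers whose partner 36−x falls outside [9,24].
By the pigeonhole principle, treating each of those 10 groups as a pigeonhole, one can pick one integer per group — 10 integers — with no two summing to 36.
The 11th integer lands in an occupied pair, forcing a sum of 36.

11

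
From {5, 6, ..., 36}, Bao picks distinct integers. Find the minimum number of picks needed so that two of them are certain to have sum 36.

20

Group the elements by complementary pair {x, 36−x}: {5,31}, {6,30}, {7,29}, …, giving 13 two-element pairs, the single value 18 (it cannot pair with itself since the integers are distinct), and 5 integers whose partner 36−x falls outside [5,36].
Treating each of those 19 groups as a pigeonhole, one can pick one integer per group — 19 integers — with no two summing to 36.
The 20th integer lands in an occupied pair, forcing a sum of 36.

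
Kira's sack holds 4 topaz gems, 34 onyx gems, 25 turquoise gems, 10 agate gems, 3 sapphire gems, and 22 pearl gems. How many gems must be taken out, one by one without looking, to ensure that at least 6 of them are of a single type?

Pigeonhole: the 6 types are the holes; the gems drawn are the pigeons.
To avoid 6 of any one type, the worst case takes at most 5 of each type, or every gem of a type that has fewer than 5.
That gives 4 + 5 + 5 + 5 + 3 + 5 = 27 gems with no type reaching 6.
The next gem forces some type to 6, so 27 + 1 = 28.

28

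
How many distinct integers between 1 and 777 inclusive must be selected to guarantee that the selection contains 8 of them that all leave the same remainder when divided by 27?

Pigeonhole: the 27 residue classes mod 27 are the pigeonholes.
With 189 integers one could put 7 in each residue class and have no class reach 8.
The 190th integer pushes some class to 8, so 27·7 + 1 = 190.

190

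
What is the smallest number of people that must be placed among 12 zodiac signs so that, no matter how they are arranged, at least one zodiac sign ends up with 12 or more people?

133

With 132 people one could put exactly 11 in each of the 12 zodiac signs, and no zodiac sign would reach 12.
By pigeonhole, one more person must land in a zodiac sign that already has 11, giving it 12.
So 12 × 11 + 1 = 133 people are required.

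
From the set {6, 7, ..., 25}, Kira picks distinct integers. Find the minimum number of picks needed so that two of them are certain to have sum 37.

14

A set avoiding the sum 37 can contain at most one of each pair {x, 37−x}, plus the 6 elements whose complement lies outside the range.
The integers 6, …, 18 (13 of them) are such a set: any two sum to at least 6+7 = 13 and at most 17+18 = 35 < 37.
Pigeonhole: any 14th integer completes one of the 7 pairs, so 14 choices force a sum of 37.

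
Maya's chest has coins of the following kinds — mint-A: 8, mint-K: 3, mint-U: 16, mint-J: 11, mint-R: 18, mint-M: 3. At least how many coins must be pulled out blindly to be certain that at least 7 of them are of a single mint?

The 6 mints are the holes; the coins drawn are the pigeons.
To avoid 7 of any one mint, the worst case takes at most 6 of each mint, or every coin of a mint that has fewer than 6.
That gives 6 + 3 + 6 + 6 + 6 + 3 = 30 coins with no mint reaching 7.
The next coin forces some mint to 7, so 30 + 1 = 31.

31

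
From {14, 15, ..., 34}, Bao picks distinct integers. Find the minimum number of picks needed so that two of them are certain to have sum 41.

15

Two chosen integers sum to 41 exactly when both halves of some pair {x, 41−x} with 14 ≤ x ≤ 41−x ≤ 27 are chosen — 7 such pairs.
The remaining 7 elements (those with no distinct partner in range) can never complete a 41-sum, so the worst case takes all of them and one from each pair: 7 + 7 = 14.
The 15th integer has to be the second member of some pair, so 14 + 1 = 15.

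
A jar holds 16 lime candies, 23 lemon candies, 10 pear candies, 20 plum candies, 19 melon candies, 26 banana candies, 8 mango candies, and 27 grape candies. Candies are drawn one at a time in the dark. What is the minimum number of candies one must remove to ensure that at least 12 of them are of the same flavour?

85

By the pigeonhole principle, put each drawn candy into a box by flavour. The largest draw with every box below 12 takes min(count, 11) from each flavour; flavours with fewer than 11 contribute all they have.
Σ min(cᵢ, 11) = 11 + 11 + 10 + 11 + 11 + 11 + 8 + 11 = 84.
Draw number 84 + 1 = 85 must push one box to 12.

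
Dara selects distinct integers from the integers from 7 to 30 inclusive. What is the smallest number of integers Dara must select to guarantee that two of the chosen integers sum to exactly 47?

18

Two chosen integers sum to 47 exactly when both halves of some pair {x, 47−x} with 17 ≤ x ≤ 47−x ≤ 30 are chosen — 7 such pairs.
The remaining 10 elements (those with no distinct partner in range) can never complete a 47-sum, so the worst case takes all of them and one from each pair: 10 + 7 = 17.
By the pigeonhole principle, the 18th integer has to be the second member of some pair, so 17 + 1 = 18.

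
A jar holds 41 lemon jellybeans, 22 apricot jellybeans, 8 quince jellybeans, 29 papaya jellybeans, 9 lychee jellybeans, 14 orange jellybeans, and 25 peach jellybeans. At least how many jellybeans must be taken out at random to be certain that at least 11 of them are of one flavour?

An adversary could hand out at most 10 jellybeans per flavour (quince, lychee run out sooner): 10 + 10 + 8 + 10 + 9 + 10 + 10 = 67 jellybeans and still no flavour has 11.
Pigeonhole: one more jellybean lands in a flavour already at 10, so 68 draws are enough and 67 are not.

68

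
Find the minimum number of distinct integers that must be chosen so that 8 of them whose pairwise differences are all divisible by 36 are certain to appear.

253

Integers whose pairwise differences are multiples of 36 are exactly those sharing a remainder mod 36. The 36 residue classes mod 36 are the pigeonholes.
With 252 integers one could put 7 in each residue class and have no class reach 8.
The 253rd integer pushes some class to 8, so 36·7 + 1 = 253.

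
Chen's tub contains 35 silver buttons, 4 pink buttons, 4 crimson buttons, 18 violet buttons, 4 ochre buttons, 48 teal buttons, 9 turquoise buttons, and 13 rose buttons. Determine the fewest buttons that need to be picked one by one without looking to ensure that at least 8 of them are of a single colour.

48

By pigeonhole, put each drawn button into a box by colour. The largest draw with every box below 8 takes min(count, 7) from each colour; colours with fewer than 7 contribute all they have.
Σ min(cᵢ, 7) = 7 + 4 + 4 + 7 + 4 + 7 + 7 + 7 = 47.
Draw number 47 + 1 = 48 must push one box to 8.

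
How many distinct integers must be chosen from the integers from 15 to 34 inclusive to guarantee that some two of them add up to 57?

15

Two chosen integers sum to 57 exactly when both halves of some pair {x, 57−x} with 23 ≤ x ≤ 57−x ≤ 34 are chosen — 6 such pairs.
The remaining 8 elements (those with no distinct partner in range) can never complete a 57-sum, so the worst case takes all of them and one from each pair: 8 + 6 = 14.
By pigeonhole, the 15th integer has to be the second member of some pair, so 14 + 1 = 15.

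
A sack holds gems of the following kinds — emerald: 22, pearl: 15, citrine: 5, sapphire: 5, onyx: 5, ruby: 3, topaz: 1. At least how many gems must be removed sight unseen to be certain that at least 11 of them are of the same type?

40

By the pigeonhole principle, put each drawn gem into a box by type. The largest draw with every box below 11 takes min(count, 10) from each type; types with fewer than 10 contribute all they have.
Σ min(cᵢ, 10) = 10 + 10 + 5 + 5 + 5 + 3 + 1 = 39.
Draw number 39 + 1 = 40 must push one box to 11.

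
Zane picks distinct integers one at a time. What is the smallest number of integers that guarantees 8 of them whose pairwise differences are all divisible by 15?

Integers whose pairwise differences are multiples of 15 are exactly those sharing a remainder mod 15. Pigeonhole: the 15 residue classes mod 15 are the pigeonholes.
With 105 integers one could put 7 in each residue class and have no class reach 8.
The 106th integer pushes some class to 8, so 15·7 + 1 = 106.

106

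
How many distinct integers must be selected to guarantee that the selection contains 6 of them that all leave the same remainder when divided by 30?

The 30 residue classes mod 30 are the pigeonholes.
With 150 integers one could put 5 in each residue class and have no class reach 6.
The 151st integer pushes some class to 6, so 30·5 + 1 = 151.

151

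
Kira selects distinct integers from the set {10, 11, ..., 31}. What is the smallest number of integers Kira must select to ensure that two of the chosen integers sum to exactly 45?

A set avoiding the sum 45 can contain at most one of each pair {x, 45−x}, plus the 4 elements whose complement lies outside the range.
The integers 10, …, 22 (13 of them) are such a set: any two sum to at least 10+11 = 21 and at most 21+22 = 43 < 45.
Any 14th integer completes one of the 9 pairs, so 14 choices force a sum of 45.

14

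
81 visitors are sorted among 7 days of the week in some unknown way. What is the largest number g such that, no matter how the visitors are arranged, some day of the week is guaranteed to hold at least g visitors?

By the pigeonhole principle, the 7 days of the week are the holes and the 81 visitors are the pigeons.
If every day of the week held at most 11 visitors, the total would be at most 7 × 11 = 77, which is less than 81.
So some day of the week holds at least ⌈81/7⌉ = 12 visitors.

12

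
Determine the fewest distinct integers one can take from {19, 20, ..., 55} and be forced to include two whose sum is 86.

Two chosen integers sum to 86 exactly when both halves of some pair {x, 86−x} with 31 ≤ x ≤ 86−x ≤ 55 are chosen — 12 such pairs.
The remaining 13 elements (those with no distinct partner in range) can never complete a 86-sum, so the worst case takes all of them and one from each pair: 13 + 12 = 25.
By pigeonhole, the 26th integer has to be the second member of some pair, so 25 + 1 = 26.

26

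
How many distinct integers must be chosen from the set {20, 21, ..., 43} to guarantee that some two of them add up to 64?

Group the elements by complementary pair {x, 64−x}: {21,43}, {22,42}, {23,41}, …, giving 11 two-element pairs; the single value 32 (it cannot pair with itself since the integers are distinct); and 1 integer whose partner 64−x falls outside [20,43].
Pigeonhole: treating each of those 13 groups as a pigeonhole, one can pick one integer per group — 13 integers — with no two summing to 64.
The 14th integer lands in an occupied pair, forcing a sum of 64.

14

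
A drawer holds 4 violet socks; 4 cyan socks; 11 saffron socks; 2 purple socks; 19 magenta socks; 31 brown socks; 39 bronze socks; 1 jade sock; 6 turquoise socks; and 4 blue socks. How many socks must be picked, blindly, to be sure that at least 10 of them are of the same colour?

An adversary could hand out at most 9 socks per colour (6 colours run out sooner): 4 + 4 + 9 + 2 + 9 + 9 + 9 + 1 + 6 + 4 = 57 socks and still no colour has 10.
One more sock lands in a colour already at 9, so 58 draws are enough and 57 are not.

58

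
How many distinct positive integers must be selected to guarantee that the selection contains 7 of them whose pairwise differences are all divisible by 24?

Integers whose pairwise differences are multiples of 24 are exactly those sharing a remainder mod 24. The 24 residue classes mod 24 are the pigeonholes.
With 144 integers one could put 6 in each residue class and have no class reach 7.
The 145th integer pushes some class to 7, so 24·6 + 1 = 145.

145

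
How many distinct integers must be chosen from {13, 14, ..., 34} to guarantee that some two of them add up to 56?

Two chosen integers sum to 56 exactly when both halves of some pair {x, 56−x} with 22 ≤ x ≤ 56−x ≤ 34 are chosen — 6 such pairs.
The remaining 10 elements (those with no distinct partner in range) can never complete a 56-sum, so the worst case takes all of them and one from each pair: 10 + 6 = 16.
By pigeonhole, the 17th integer has to be the second member of some pair, so 16 + 1 = 17.

17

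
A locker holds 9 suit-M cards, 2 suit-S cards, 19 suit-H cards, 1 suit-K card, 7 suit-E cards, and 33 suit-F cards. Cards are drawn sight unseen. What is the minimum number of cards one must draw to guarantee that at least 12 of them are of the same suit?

An adversary could hand out at most 11 cards per suit (4 suits run out sooner): 9 + 2 + 11 + 1 + 7 + 11 = 41 cards and still no suit has 12.
One more card lands in a suit already at 11, so 42 draws are enough and 41 are not.

42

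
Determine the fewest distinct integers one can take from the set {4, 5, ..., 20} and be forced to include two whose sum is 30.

13

Group the elements by complementary pair {x, 30−x}: {10,20}, {11,19}, {12,18}, …, giving 5 two-element pairs, the single value 15 (it cannot pair with itself since the integers are distinct), and 6 integers whose partner 30−x falls outside [4,20].
By pigeonhole, treating each of those 12 groups as a pigeonhole, one can pick one integer per group — 12 integers — with no two summing to 30.
The 13th integer lands in an occupied pair, forcing a sum of 30.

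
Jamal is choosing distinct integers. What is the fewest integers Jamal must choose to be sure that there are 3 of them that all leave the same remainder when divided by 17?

35

By the pigeonhole principle, the 17 residue classes mod 17 are the pigeonholes.
With 34 integers one could put 2 in each residue class and have no class reach 3.
The 35th integer pushes some class to 3, so 17·2 + 1 = 35.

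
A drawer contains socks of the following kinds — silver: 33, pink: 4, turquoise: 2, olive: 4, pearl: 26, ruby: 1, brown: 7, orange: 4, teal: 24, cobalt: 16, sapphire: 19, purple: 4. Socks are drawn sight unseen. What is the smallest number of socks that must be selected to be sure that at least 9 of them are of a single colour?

An adversary could hand out at most 8 socks per colour (7 colours run out sooner): 8 + 4 + 2 + 4 + 8 + 1 + 7 + 4 + 8 + 8 + 8 + 4 = 66 socks and still no colour has 9.
By the pigeonhole principle, one more sock lands in a colour already at 8, so 67 draws are enough and 66 are not.

67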